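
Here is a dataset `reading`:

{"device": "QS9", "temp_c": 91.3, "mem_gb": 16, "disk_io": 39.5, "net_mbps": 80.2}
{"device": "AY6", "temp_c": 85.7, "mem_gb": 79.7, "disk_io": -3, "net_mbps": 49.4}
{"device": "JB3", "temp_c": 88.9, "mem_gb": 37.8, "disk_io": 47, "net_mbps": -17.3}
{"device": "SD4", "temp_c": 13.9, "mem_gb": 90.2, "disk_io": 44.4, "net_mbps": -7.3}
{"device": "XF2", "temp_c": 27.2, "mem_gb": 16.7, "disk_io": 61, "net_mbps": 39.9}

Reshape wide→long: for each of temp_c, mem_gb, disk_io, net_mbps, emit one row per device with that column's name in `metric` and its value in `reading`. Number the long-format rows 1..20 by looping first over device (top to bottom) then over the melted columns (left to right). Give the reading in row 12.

20 rows total (5 × 4). Row 12: index ⌊(12-1)/4⌋ = 2 into device → JB3; (12-1) mod 4 = 3 into the melted columns → net_mbps.
So row 12 is (JB3, net_mbps, -17.3); reading = -17.3.

-17.3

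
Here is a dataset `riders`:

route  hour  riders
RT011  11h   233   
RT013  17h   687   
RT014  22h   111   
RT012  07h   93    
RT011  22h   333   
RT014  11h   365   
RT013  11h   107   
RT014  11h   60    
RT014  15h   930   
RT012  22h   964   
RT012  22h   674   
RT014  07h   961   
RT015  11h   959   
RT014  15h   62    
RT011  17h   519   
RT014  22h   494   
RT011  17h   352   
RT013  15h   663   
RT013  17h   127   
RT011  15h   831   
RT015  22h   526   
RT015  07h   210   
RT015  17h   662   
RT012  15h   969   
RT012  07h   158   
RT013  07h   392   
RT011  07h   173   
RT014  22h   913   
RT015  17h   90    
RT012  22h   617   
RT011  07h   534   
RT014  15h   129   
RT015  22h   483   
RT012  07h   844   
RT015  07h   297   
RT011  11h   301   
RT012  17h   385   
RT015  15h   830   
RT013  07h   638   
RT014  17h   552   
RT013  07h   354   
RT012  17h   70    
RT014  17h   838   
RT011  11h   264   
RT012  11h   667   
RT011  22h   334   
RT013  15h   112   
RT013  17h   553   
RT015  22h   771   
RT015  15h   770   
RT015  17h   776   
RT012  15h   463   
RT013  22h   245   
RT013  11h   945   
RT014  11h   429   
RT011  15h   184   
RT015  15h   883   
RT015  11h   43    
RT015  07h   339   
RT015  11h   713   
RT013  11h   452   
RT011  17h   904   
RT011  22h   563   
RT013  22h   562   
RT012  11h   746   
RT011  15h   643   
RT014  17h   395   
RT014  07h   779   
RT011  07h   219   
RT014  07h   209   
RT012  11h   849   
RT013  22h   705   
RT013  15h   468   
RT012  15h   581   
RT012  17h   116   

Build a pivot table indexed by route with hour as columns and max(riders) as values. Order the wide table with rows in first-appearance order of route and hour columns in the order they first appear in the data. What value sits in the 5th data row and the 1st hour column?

With rows in first-appearance order of route, row 5 is route=RT015. hour columns in first-appearance order: 11h, 17h, 22h, 07h, 15h; column 1 is 11h.
Long rows with route=RT015, hour=11h: max(959, 43, 713) = 959.

959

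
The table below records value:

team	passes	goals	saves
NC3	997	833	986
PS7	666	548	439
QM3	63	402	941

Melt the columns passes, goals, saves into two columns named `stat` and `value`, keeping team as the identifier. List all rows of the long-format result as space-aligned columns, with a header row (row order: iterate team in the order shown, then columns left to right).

team  stat    value
NC3   passes  997  
NC3   goals   833  
NC3   saves   986  
PS7   passes  666  
PS7   goals   548  
PS7   saves   439  
QM3   passes  63   
QM3   goals   402  
QM3   saves   941  

Each (team, column) pair becomes one row: 3 × 3 = 9 rows.
For example, (NC3, passes) → value=997.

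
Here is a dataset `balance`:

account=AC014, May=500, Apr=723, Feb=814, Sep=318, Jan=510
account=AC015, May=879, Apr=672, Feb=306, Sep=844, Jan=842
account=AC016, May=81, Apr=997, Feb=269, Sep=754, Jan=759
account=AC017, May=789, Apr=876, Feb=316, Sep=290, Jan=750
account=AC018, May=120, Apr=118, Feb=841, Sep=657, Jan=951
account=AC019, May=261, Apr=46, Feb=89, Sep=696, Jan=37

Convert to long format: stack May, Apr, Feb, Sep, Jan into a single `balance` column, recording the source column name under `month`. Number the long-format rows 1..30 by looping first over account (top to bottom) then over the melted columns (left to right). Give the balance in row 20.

750

30 rows total (6 × 5). Row 20: index ⌊(20-1)/5⌋ = 3 into account → AC017; (20-1) mod 5 = 4 into the melted columns → Jan.
So row 20 is (AC017, Jan, 750); balance = 750.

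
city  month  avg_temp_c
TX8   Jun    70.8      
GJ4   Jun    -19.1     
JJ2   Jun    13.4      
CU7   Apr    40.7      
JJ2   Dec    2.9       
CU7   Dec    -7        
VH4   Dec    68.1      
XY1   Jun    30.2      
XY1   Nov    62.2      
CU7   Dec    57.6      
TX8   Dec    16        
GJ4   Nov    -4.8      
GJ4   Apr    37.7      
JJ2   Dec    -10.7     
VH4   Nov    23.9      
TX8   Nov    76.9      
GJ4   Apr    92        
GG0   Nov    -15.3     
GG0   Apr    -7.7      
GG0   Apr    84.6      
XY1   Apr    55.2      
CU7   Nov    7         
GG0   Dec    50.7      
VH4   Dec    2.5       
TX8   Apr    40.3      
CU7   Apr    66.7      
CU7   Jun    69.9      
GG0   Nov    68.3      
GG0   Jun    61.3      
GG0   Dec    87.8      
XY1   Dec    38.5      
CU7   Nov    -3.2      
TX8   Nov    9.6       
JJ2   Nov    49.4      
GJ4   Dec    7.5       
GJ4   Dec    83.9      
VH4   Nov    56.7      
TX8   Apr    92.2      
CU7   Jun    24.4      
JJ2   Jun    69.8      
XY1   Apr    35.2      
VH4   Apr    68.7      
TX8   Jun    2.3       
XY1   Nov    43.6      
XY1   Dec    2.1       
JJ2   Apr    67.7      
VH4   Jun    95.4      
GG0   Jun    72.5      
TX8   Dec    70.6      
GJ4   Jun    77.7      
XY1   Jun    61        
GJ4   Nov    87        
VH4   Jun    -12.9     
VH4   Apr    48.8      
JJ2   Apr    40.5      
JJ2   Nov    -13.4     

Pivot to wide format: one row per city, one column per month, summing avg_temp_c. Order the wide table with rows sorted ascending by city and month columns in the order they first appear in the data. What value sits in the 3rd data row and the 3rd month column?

With rows sorted ascending by city, row 3 is city=GJ4. month columns in first-appearance order: Jun, Apr, Dec, Nov; column 3 is Dec.
Long rows with city=GJ4, month=Dec: 7.5 + 83.9 = 91.4.

91.4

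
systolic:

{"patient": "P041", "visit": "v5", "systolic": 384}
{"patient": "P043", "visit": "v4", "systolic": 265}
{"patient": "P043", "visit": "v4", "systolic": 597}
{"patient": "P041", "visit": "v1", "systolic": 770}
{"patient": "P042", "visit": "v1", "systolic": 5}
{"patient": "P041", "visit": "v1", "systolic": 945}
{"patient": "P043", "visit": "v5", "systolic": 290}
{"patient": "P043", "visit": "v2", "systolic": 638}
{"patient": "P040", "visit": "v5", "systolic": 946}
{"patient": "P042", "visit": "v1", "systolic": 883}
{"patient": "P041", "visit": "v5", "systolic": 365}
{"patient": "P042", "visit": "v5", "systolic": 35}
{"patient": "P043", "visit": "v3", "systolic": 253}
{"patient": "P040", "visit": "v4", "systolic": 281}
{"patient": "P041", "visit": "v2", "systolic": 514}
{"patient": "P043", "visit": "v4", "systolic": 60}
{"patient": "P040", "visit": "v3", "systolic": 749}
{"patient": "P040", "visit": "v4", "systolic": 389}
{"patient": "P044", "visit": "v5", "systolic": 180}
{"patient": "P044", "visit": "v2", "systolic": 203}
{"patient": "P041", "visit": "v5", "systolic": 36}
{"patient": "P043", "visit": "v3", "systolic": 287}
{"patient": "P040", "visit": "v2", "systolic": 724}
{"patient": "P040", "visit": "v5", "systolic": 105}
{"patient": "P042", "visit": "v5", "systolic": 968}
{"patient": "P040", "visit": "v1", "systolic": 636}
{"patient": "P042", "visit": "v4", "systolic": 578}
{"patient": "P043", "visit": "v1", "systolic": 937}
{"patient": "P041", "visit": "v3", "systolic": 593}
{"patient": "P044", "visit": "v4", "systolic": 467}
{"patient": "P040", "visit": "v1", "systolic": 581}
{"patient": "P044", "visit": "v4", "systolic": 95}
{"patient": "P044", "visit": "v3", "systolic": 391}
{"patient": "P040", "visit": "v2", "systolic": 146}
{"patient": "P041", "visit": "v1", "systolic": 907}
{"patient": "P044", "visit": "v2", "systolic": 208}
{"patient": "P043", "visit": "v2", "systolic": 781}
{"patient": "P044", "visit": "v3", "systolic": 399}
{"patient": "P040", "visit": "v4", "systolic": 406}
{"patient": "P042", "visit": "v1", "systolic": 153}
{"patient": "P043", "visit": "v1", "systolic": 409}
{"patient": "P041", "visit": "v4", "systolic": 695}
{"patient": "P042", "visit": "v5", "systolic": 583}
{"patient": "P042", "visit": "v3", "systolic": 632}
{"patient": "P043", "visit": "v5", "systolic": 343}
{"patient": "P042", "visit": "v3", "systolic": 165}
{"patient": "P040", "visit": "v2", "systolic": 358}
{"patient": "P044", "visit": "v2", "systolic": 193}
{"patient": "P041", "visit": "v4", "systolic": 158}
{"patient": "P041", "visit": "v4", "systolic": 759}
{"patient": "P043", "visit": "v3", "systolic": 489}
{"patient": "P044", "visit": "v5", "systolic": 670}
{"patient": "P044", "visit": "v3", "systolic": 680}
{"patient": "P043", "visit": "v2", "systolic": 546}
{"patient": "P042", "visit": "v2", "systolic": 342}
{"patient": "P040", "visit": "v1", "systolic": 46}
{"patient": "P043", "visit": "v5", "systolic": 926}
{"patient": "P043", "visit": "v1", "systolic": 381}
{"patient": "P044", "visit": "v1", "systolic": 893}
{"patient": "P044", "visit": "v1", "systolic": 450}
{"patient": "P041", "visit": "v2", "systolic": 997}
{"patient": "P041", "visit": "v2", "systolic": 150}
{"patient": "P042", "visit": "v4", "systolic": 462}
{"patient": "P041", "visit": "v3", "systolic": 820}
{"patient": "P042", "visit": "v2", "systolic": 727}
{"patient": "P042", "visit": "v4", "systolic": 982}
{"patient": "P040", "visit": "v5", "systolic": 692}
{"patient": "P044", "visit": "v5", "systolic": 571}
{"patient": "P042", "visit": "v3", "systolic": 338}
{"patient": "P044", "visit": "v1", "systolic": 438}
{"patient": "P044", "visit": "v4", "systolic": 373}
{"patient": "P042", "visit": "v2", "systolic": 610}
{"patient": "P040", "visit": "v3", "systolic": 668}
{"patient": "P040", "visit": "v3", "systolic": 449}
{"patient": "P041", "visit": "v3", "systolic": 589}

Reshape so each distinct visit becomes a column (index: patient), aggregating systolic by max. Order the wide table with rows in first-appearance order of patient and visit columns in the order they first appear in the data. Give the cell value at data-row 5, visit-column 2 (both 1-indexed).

With rows in first-appearance order of patient, row 5 is patient=P044. visit columns in first-appearance order: v5, v4, v1, v2, v3; column 2 is v4.
Long rows with patient=P044, visit=v4: max(467, 95, 373) = 467.

467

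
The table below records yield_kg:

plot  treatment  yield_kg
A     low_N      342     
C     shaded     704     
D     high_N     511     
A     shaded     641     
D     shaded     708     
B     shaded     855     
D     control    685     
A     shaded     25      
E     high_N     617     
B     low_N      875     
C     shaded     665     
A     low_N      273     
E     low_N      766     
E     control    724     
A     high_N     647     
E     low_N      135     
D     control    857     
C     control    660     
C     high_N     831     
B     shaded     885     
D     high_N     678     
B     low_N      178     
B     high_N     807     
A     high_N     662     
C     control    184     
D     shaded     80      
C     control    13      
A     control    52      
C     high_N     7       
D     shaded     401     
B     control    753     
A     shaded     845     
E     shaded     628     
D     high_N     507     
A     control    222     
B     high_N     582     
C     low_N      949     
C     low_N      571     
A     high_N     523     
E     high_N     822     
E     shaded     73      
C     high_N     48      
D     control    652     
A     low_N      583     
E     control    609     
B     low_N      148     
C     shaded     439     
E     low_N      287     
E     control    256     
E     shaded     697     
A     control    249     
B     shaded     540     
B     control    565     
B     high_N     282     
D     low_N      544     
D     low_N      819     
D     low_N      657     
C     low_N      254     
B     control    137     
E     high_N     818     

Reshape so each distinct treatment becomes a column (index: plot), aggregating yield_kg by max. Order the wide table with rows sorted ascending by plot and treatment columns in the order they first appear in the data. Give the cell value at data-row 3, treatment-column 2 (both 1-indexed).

704

With rows sorted ascending by plot, row 3 is plot=C. treatment columns in first-appearance order: low_N, shaded, high_N, control; column 2 is shaded.
Long rows with plot=C, treatment=shaded: max(704, 665, 439) = 704.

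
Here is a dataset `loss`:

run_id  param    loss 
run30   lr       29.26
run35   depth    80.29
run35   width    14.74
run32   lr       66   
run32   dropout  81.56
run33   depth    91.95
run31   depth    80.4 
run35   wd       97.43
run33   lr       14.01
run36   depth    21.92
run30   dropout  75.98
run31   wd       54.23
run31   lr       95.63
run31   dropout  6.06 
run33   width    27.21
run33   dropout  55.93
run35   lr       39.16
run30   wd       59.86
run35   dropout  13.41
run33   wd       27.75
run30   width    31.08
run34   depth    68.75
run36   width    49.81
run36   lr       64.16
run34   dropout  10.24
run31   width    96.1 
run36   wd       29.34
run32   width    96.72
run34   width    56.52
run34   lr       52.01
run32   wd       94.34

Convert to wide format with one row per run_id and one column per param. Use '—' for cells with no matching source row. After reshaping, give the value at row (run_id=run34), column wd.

—

No long-format row has run_id=run34 and param=wd, so the cell is —.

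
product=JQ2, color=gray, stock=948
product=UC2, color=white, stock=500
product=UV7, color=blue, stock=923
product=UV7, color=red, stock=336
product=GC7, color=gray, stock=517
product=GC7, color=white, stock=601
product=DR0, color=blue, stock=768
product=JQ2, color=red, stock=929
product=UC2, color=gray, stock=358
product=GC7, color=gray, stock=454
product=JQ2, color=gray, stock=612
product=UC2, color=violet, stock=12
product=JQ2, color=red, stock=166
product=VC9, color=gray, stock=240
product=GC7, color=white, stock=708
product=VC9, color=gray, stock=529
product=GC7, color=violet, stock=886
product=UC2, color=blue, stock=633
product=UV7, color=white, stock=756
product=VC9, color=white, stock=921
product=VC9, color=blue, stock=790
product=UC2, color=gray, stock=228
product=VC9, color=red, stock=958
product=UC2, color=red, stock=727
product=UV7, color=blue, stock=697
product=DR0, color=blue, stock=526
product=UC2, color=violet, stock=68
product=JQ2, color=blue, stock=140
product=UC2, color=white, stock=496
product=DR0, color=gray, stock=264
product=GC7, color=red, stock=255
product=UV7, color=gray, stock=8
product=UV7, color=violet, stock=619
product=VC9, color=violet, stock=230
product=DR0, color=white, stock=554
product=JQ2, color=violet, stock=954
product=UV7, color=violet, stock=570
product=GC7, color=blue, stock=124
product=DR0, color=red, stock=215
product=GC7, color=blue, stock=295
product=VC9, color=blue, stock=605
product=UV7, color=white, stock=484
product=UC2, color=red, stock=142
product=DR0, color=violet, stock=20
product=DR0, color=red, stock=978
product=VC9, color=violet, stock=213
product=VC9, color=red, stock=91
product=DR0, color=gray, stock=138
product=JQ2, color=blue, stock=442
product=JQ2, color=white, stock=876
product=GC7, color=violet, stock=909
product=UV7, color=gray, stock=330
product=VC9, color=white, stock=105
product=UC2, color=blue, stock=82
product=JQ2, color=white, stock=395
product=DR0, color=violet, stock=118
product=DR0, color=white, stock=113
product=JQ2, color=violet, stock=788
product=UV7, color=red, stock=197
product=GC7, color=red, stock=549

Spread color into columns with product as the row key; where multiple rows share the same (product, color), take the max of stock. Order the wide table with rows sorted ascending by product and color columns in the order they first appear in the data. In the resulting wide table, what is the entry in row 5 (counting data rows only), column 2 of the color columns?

756

With rows sorted ascending by product, row 5 is product=UV7. color columns in first-appearance order: gray, white, blue, red, violet; column 2 is white.
Long rows with product=UV7, color=white: max(756, 484) = 756.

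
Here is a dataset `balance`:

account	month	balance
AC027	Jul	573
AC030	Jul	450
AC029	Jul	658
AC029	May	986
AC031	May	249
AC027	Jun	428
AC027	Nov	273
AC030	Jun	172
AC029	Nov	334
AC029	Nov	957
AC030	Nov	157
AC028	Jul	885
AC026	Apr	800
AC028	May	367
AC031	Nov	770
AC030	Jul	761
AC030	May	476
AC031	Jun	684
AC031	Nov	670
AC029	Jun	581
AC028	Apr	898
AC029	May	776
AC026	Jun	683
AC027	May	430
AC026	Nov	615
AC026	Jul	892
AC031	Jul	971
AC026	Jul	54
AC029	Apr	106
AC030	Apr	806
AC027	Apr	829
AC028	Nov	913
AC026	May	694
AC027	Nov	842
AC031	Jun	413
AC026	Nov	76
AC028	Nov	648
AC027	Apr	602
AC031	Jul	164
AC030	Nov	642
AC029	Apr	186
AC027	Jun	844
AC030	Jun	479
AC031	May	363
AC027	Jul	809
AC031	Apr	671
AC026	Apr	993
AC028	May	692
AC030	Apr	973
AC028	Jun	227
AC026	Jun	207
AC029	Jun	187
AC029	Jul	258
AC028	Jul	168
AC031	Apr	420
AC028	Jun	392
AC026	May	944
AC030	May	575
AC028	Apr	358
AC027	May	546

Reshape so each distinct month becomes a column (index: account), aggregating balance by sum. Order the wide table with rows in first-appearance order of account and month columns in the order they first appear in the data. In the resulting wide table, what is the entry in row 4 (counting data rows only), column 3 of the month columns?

With rows in first-appearance order of account, row 4 is account=AC031. month columns in first-appearance order: Jul, May, Jun, Nov, Apr; column 3 is Jun.
Long rows with account=AC031, month=Jun: 684 + 413 = 1097.

1097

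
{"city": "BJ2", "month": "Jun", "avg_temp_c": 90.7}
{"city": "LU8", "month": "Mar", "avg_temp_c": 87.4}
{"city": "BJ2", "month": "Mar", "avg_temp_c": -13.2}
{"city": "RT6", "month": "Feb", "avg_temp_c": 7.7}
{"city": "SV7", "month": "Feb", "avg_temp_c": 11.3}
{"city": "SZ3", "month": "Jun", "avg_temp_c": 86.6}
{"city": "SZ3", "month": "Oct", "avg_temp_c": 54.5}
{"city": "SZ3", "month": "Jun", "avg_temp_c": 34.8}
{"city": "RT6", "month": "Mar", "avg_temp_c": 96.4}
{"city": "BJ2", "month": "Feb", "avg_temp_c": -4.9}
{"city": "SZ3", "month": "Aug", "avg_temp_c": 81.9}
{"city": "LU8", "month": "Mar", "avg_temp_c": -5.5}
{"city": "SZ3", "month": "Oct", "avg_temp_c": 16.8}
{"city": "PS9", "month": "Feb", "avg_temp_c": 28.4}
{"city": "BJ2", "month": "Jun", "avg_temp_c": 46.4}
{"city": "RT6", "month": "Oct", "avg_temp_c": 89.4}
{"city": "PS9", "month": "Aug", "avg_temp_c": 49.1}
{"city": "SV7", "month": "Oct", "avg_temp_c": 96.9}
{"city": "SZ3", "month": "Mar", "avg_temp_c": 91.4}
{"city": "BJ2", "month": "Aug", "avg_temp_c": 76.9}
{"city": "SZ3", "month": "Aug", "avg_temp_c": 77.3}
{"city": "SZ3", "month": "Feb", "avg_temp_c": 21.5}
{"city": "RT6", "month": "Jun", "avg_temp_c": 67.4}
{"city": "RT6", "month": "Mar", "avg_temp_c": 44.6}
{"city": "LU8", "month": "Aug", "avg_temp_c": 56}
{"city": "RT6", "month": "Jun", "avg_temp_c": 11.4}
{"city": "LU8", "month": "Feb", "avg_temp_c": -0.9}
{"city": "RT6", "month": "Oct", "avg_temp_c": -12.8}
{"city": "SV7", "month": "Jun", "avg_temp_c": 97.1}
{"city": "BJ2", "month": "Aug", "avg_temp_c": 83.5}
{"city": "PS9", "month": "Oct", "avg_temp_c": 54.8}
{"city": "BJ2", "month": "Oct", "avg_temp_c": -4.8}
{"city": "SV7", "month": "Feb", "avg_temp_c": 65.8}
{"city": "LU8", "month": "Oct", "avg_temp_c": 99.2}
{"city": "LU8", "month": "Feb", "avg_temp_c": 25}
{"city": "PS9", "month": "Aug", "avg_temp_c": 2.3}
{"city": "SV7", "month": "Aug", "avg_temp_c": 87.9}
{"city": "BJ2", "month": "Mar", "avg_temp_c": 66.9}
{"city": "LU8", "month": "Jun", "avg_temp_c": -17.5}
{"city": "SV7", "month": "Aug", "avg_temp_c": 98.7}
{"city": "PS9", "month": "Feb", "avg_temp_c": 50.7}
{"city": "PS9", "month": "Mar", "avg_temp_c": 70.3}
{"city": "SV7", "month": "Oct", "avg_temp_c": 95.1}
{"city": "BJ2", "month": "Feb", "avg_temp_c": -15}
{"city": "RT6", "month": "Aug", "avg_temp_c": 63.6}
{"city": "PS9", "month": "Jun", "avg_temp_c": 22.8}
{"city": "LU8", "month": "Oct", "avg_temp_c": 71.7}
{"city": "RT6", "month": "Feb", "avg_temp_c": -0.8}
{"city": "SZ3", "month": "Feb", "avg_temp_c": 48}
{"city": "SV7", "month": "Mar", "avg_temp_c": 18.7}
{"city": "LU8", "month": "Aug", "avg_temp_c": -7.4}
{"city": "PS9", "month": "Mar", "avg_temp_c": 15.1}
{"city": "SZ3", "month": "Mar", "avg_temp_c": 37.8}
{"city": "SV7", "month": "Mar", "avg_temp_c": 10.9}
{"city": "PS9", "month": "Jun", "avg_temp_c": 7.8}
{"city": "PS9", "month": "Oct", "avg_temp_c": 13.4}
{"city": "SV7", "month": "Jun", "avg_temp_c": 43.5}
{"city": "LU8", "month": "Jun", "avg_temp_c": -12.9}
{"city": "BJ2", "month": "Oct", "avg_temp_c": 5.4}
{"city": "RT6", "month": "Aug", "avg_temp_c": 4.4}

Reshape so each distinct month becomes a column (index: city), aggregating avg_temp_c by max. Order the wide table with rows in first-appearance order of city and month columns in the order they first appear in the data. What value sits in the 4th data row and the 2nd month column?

18.7

With rows in first-appearance order of city, row 4 is city=SV7. month columns in first-appearance order: Jun, Mar, Feb, Oct, Aug; column 2 is Mar.
Long rows with city=SV7, month=Mar: max(18.7, 10.9) = 18.7.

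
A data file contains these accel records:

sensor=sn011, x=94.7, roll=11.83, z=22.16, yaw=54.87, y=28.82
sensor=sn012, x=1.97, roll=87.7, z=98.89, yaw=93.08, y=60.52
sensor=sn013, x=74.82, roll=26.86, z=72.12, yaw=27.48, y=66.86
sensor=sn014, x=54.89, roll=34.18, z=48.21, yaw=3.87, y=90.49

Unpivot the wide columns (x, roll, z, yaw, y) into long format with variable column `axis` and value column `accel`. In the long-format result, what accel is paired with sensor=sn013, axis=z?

72.12

Unpivoting turns each (sensor, wide-column) pair into one long row.
The wide cell at row sn013, column z holds 72.12, so the long row (sn013, z) has accel=72.12.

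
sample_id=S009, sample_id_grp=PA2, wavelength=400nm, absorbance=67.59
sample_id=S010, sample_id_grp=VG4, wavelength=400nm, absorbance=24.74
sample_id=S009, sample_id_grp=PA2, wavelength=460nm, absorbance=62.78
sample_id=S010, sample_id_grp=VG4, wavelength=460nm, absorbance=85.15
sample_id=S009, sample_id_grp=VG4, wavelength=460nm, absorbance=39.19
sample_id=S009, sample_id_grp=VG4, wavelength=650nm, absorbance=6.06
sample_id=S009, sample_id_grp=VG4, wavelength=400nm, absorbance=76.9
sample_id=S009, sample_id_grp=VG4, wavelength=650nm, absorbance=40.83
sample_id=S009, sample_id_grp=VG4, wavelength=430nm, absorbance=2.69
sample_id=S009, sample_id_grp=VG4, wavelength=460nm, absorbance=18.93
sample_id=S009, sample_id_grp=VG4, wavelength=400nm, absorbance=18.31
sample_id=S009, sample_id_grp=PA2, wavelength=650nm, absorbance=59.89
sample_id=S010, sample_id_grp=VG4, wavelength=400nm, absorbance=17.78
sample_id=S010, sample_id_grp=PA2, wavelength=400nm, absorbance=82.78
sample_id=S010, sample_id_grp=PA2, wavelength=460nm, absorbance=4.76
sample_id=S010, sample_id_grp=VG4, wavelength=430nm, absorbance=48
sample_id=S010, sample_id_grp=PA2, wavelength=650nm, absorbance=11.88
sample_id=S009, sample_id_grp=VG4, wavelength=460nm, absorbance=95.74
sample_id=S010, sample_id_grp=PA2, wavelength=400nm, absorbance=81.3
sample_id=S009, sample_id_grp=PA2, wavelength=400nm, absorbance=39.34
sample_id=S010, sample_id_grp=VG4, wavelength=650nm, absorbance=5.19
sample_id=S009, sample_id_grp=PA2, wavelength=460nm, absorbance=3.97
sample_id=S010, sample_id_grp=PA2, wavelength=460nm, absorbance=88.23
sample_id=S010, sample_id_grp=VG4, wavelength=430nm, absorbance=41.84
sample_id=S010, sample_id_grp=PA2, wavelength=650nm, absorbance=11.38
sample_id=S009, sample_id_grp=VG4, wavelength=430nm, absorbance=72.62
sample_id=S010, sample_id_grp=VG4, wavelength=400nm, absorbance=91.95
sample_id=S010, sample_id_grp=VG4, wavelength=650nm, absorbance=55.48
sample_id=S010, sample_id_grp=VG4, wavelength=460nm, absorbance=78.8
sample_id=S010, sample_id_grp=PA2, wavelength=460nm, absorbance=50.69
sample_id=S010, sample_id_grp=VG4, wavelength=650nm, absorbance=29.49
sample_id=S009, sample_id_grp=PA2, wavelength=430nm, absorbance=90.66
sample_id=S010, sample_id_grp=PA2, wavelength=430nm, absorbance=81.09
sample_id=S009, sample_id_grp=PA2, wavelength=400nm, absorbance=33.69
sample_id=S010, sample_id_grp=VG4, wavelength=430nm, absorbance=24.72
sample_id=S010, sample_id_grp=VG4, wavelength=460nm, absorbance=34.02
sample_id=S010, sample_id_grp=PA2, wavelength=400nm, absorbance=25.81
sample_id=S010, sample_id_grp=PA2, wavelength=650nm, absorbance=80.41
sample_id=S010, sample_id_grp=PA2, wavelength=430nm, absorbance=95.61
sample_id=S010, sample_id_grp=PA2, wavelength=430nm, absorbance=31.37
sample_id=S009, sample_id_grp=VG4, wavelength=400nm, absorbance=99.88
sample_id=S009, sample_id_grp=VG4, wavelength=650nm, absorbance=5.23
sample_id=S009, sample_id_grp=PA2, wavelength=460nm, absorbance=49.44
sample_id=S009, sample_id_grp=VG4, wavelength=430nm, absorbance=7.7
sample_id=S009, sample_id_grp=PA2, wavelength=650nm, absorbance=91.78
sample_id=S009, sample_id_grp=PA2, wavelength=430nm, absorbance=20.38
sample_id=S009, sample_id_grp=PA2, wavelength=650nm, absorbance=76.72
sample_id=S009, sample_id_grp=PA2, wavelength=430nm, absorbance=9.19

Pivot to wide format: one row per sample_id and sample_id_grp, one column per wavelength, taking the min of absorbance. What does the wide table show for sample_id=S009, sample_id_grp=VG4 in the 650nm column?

Rows with sample_id=S009, sample_id_grp=VG4 and wavelength=650nm: absorbance values are 6.06, 40.83, 5.23.
min(6.06, 40.83, 5.23) = 5.23.

5.23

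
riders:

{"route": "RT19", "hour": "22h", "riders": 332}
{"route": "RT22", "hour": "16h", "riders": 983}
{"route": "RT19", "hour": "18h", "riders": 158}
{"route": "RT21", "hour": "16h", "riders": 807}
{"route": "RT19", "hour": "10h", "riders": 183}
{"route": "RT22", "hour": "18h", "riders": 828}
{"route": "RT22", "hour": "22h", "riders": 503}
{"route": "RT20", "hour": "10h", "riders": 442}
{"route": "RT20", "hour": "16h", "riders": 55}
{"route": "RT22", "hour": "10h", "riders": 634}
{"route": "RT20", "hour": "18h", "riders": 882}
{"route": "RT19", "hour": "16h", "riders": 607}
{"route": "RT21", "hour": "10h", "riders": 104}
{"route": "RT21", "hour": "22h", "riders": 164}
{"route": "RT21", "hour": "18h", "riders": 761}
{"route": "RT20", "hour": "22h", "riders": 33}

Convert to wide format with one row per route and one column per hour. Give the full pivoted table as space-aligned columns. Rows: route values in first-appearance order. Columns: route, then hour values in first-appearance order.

Columns: route plus the 4 distinct hour values (22h, 16h, 18h, 10h).
For example, row RT19 column 22h takes riders=332 from the long row (RT19, 22h).

route  22h  16h  18h  10h
RT19   332  607  158  183
RT22   503  983  828  634
RT21   164  807  761  104
RT20   33   55   882  442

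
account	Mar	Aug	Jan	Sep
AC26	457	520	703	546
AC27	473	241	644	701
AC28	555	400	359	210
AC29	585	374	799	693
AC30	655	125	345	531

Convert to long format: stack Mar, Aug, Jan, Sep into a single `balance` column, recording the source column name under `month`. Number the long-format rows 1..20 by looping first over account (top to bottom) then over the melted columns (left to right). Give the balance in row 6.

20 rows total (5 × 4). Row 6: index ⌊(6-1)/4⌋ = 1 into account → AC27; (6-1) mod 4 = 1 into the melted columns → Aug.
So row 6 is (AC27, Aug, 241); balance = 241.

241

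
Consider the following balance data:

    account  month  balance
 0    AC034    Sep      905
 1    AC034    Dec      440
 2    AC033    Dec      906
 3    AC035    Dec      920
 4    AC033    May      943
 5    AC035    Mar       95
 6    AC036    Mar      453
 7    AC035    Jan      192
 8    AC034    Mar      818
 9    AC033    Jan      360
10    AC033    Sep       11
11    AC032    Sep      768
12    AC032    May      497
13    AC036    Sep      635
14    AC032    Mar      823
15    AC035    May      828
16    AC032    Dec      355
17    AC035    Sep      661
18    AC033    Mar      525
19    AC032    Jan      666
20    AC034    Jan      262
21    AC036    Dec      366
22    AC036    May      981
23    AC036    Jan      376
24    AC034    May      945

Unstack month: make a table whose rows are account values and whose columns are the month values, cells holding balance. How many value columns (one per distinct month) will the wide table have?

5 distinct month values: May, Jan, Mar, Sep, Dec.

5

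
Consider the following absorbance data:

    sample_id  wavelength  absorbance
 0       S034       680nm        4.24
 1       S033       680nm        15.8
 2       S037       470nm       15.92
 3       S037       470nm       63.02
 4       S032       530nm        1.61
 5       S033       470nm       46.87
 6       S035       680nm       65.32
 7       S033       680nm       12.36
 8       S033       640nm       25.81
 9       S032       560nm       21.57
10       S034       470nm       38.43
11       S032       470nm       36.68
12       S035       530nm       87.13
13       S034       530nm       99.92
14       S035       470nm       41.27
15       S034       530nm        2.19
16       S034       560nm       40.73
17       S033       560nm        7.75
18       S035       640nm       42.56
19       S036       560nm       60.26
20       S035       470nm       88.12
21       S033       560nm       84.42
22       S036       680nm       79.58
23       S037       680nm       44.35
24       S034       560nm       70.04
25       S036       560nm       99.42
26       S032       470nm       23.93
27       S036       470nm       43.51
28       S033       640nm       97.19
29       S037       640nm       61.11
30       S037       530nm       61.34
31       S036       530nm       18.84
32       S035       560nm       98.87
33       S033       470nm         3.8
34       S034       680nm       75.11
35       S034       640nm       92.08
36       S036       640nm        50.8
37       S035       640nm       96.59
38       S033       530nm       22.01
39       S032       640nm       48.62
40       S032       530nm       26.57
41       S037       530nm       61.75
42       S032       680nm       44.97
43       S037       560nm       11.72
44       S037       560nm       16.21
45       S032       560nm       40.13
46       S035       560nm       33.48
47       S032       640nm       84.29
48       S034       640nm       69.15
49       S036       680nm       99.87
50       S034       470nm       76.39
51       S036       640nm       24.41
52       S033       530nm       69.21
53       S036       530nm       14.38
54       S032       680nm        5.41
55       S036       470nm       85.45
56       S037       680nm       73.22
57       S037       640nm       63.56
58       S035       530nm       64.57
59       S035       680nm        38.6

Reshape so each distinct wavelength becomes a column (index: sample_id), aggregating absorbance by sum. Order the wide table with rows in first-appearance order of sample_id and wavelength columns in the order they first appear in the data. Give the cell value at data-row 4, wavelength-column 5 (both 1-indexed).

61.70

With rows in first-appearance order of sample_id, row 4 is sample_id=S032. wavelength columns in first-appearance order: 680nm, 470nm, 530nm, 640nm, 560nm; column 5 is 560nm.
Long rows with sample_id=S032, wavelength=560nm: 21.57 + 40.13 = 61.70.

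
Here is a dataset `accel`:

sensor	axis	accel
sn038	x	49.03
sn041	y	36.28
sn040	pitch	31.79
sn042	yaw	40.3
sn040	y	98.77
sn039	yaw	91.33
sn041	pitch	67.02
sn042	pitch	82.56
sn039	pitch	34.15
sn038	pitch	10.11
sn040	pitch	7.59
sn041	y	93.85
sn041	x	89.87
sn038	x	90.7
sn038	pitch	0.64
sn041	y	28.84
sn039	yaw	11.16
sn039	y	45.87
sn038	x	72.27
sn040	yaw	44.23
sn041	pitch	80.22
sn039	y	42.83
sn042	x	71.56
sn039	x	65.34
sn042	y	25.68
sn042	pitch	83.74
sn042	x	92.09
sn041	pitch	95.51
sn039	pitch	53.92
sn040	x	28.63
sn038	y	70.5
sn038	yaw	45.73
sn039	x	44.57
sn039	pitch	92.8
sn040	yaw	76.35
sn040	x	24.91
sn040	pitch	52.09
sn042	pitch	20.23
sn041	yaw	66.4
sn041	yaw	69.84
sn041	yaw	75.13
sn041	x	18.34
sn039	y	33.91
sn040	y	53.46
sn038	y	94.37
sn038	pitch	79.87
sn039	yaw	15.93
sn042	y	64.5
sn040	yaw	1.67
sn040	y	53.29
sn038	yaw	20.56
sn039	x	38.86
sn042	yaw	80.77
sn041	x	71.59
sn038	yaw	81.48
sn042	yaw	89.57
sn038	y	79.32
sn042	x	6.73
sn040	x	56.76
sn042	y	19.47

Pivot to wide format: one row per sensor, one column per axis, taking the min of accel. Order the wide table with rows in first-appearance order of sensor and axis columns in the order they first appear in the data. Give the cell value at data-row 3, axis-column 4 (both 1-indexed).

With rows in first-appearance order of sensor, row 3 is sensor=sn040. axis columns in first-appearance order: x, y, pitch, yaw; column 4 is yaw.
Long rows with sensor=sn040, axis=yaw: min(44.23, 76.35, 1.67) = 1.67.

1.67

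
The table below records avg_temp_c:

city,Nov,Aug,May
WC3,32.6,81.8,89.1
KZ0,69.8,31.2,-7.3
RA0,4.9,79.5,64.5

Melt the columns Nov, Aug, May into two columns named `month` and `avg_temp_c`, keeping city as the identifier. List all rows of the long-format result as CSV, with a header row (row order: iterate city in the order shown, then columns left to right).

Each (city, column) pair becomes one row: 3 × 3 = 9 rows.
For example, (WC3, Nov) → avg_temp_c=32.6.

city,month,avg_temp_c
WC3,Nov,32.6
WC3,Aug,81.8
WC3,May,89.1
KZ0,Nov,69.8
KZ0,Aug,31.2
KZ0,May,-7.3
RA0,Nov,4.9
RA0,Aug,79.5
RA0,May,64.5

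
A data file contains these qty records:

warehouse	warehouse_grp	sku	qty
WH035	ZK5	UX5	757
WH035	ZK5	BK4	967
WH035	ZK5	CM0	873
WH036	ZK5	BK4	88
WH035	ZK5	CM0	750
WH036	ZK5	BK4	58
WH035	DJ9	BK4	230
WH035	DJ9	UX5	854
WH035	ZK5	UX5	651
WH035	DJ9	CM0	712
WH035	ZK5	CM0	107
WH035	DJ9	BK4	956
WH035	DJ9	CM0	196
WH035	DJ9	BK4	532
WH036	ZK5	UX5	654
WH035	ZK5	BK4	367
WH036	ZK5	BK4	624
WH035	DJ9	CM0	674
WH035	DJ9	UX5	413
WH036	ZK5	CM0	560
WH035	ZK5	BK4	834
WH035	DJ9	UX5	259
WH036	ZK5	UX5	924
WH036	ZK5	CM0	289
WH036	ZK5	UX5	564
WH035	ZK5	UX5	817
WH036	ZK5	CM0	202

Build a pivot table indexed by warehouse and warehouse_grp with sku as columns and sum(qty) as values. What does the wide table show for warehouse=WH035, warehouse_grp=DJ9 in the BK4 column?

1718

Rows with warehouse=WH035, warehouse_grp=DJ9 and sku=BK4: qty values are 230, 956, 532.
230 + 956 + 532 = 1718.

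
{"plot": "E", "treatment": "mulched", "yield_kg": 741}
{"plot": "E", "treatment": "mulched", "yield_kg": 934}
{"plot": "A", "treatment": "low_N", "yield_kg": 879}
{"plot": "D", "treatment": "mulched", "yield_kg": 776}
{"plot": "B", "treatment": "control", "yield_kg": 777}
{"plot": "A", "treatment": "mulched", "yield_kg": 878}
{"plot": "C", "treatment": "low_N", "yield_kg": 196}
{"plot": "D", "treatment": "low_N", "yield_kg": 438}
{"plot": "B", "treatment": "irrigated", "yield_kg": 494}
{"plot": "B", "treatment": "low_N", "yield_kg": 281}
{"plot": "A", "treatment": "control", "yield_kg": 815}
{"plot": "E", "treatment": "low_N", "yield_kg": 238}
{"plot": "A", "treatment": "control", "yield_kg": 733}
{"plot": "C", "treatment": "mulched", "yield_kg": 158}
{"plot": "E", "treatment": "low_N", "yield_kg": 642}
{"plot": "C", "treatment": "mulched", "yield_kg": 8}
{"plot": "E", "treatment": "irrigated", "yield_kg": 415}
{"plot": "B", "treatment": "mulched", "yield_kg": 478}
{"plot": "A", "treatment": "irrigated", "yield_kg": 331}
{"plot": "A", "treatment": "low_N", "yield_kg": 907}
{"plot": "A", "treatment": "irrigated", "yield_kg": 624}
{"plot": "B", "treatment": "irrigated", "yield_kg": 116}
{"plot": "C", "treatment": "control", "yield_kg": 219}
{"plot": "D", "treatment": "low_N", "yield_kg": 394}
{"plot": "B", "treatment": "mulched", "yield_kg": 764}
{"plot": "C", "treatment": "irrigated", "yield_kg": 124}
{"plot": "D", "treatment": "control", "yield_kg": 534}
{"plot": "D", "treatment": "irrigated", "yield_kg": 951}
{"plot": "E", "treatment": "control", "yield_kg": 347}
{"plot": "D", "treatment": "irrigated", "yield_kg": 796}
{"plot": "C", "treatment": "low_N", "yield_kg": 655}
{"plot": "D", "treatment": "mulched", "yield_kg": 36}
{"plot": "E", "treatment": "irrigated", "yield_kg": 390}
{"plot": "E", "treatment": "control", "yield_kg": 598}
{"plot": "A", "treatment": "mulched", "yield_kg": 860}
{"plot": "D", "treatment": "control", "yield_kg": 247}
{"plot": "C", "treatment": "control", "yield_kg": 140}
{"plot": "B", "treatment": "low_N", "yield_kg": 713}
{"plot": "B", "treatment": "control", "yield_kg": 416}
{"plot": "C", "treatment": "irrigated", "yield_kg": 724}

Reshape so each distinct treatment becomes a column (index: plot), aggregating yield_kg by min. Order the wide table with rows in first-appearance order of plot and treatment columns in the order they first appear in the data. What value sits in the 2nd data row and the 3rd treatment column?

With rows in first-appearance order of plot, row 2 is plot=A. treatment columns in first-appearance order: mulched, low_N, control, irrigated; column 3 is control.
Long rows with plot=A, treatment=control: min(815, 733) = 733.

733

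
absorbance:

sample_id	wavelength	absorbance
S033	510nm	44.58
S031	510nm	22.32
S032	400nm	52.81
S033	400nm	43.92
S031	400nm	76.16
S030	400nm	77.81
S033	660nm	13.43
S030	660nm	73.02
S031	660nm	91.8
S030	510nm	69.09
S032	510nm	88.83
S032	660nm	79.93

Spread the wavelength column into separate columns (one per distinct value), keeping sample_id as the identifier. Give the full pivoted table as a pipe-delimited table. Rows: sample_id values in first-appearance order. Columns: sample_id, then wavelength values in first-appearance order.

| sample_id | 510nm | 400nm | 660nm |
| S033 | 44.58 | 43.92 | 13.43 |
| S031 | 22.32 | 76.16 | 91.8 |
| S032 | 88.83 | 52.81 | 79.93 |
| S030 | 69.09 | 77.81 | 73.02 |

Columns: sample_id plus the 3 distinct wavelength values (510nm, 400nm, 660nm).
For example, row S033 column 510nm takes absorbance=44.58 from the long row (S033, 510nm).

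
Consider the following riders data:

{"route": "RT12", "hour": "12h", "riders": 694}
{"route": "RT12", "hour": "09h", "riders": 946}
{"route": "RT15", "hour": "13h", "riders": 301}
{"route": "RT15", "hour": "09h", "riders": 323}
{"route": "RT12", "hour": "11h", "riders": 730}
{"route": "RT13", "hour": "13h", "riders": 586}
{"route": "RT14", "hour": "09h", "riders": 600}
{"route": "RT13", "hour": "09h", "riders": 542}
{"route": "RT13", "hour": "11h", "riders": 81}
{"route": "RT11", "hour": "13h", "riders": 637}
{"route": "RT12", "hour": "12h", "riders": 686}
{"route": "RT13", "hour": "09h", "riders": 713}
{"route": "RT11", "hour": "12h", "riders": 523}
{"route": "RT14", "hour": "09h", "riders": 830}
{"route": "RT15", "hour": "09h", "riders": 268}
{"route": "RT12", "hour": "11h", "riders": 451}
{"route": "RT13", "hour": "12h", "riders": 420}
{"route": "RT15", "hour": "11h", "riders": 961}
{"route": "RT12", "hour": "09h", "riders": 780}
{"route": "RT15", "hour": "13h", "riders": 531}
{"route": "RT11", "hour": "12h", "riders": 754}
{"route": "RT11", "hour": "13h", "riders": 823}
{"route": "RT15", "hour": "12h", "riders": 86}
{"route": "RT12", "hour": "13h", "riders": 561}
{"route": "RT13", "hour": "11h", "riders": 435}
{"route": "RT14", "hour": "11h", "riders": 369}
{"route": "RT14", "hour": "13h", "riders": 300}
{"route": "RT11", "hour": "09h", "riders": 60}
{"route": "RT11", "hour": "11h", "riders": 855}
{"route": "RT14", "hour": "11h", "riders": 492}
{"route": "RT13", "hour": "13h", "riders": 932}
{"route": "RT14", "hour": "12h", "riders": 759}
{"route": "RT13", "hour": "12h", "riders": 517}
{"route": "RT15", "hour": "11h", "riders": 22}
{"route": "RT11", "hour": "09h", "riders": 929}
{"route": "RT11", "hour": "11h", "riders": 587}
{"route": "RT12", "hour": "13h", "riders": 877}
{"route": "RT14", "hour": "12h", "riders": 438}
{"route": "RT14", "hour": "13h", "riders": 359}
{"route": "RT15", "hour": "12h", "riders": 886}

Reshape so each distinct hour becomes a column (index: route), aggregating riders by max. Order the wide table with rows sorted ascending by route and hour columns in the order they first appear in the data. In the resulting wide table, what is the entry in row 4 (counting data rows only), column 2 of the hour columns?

830

With rows sorted ascending by route, row 4 is route=RT14. hour columns in first-appearance order: 12h, 09h, 13h, 11h; column 2 is 09h.
Long rows with route=RT14, hour=09h: max(600, 830) = 830.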